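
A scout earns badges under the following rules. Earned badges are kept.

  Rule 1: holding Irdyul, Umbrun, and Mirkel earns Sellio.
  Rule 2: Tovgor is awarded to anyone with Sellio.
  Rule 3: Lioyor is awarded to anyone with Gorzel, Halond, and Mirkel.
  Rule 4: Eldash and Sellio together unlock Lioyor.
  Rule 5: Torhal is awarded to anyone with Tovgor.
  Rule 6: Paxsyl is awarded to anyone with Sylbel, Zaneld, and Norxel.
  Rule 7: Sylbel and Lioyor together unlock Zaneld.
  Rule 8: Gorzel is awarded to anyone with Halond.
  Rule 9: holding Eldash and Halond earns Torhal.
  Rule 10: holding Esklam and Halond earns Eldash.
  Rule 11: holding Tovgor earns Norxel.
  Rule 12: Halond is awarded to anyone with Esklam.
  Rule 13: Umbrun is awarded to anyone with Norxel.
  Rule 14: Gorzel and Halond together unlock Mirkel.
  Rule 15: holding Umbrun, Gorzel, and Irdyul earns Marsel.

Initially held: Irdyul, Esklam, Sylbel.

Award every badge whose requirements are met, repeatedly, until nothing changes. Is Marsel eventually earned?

No

Marsel would need Umbrun, Gorzel, and Irdyul (Rule 15), but Umbrun is never earned.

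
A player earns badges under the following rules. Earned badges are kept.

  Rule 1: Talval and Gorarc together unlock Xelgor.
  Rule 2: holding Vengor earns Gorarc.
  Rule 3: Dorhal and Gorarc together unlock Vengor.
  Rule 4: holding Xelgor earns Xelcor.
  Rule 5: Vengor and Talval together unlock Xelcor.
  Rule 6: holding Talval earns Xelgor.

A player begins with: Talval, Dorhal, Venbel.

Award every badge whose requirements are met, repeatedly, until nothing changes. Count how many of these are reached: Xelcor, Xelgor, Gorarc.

2

With Talval, Xelgor is earned (Rule 6).
With Xelgor, Xelcor is earned (Rule 4).
Xelcor: reached.
Xelgor: reached.
Gorarc would need Vengor (Rule 2), but Vengor is never earned.
Reached: Xelcor and Xelgor — 2 of the 3.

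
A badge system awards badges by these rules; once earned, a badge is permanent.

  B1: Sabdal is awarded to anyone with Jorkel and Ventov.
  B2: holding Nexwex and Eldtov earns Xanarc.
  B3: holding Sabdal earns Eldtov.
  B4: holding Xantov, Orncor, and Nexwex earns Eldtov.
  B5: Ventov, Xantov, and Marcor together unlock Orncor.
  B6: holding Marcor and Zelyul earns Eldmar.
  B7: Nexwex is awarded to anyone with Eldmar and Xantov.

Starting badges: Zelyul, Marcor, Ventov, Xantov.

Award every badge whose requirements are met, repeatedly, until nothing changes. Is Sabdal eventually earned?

No

Sabdal would need Jorkel and Ventov (B1), but Jorkel is never earned.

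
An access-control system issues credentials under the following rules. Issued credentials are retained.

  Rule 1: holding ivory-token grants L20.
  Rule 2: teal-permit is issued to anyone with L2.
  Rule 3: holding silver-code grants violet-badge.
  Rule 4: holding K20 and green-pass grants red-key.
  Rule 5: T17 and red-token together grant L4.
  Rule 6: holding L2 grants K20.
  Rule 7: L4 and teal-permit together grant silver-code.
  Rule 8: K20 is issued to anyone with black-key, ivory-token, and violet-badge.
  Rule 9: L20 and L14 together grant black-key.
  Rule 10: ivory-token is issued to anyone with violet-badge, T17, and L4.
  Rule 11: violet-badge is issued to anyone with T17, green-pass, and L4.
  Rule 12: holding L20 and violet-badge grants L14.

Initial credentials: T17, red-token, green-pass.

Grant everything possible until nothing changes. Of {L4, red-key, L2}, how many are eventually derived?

2

Holding T17 and red-token grants L4 (Rule 5).
Holding T17, green-pass, and L4 grants violet-badge (Rule 11).
Holding violet-badge, T17, and L4 grants ivory-token (Rule 10).
Holding ivory-token grants L20 (Rule 1).
Holding L20 and violet-badge grants L14 (Rule 12).
Holding L20 and L14 grants black-key (Rule 9).
Holding black-key, ivory-token, and violet-badge grants K20 (Rule 8).
Holding K20 and green-pass grants red-key (Rule 4).
L4: reached.
red-key: reached.
No rule produces L2, and it is not given.
Reached: L4 and red-key — 2 of the 3.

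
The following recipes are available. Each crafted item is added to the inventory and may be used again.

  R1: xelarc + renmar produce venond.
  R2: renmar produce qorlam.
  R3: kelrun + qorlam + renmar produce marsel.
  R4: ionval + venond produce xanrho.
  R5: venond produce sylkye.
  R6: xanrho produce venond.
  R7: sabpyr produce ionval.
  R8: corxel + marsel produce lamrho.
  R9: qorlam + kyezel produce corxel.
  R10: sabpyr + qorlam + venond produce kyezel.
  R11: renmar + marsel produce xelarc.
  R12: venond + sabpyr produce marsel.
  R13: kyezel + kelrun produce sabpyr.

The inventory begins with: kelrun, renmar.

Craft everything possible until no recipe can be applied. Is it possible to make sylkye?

Using R2, renmar makes qorlam.
kelrun + qorlam + renmar → marsel (R3).
Using R11, renmar and marsel make xelarc.
Using R1, xelarc and renmar make venond.
Using R5, venond makes sylkye.

Yes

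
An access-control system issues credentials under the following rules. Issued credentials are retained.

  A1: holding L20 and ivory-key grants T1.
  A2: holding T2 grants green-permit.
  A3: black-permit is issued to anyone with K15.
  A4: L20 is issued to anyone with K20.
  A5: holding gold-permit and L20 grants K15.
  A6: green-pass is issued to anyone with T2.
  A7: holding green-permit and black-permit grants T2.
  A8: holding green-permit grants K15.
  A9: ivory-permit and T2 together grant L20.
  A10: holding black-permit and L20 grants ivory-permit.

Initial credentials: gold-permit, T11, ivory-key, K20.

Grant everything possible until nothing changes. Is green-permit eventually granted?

No

green-permit would need T2 (A2), but T2 is never granted.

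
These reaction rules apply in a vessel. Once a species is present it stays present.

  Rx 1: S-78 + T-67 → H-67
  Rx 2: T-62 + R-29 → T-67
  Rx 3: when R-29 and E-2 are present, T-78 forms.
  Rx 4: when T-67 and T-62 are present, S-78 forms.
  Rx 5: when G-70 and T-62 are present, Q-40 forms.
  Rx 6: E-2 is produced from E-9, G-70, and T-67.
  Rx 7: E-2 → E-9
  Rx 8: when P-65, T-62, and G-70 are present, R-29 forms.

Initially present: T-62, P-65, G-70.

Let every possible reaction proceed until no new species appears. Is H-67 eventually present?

P-65, T-62, and G-70 present → R-29 forms (Rx 8).
T-62 and R-29 present → T-67 forms (Rx 2).
T-67 and T-62 present → S-78 forms (Rx 4).
S-78 and T-67 present → H-67 forms (Rx 1).

Yes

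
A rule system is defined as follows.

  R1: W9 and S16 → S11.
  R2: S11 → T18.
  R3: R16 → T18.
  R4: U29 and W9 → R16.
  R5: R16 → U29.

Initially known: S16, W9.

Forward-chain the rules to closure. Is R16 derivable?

R16 would need U29 and W9 (R4), but U29 is never established.

No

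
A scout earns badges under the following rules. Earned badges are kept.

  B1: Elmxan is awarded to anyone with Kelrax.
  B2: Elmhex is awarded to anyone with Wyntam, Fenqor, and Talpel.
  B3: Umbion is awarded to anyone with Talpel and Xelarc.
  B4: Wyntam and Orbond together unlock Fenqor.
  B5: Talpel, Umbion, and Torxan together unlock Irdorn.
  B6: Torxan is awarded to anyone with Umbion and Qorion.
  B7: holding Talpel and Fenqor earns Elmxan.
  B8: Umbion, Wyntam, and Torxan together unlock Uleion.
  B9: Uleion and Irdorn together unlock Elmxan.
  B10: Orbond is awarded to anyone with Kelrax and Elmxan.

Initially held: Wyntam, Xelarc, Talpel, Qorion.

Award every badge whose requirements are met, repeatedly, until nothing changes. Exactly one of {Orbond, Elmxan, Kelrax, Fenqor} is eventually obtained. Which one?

With Talpel and Xelarc, Umbion is earned (B3).
With Umbion and Qorion, Torxan is earned (B6).
With Talpel, Umbion, and Torxan, Irdorn is earned (B5).
With Umbion, Wyntam, and Torxan, Uleion is earned (B8).
With Uleion and Irdorn, Elmxan is earned (B9).
Orbond would need Kelrax and Elmxan (B10), but Kelrax is never earned. Fenqor would need Wyntam and Orbond (B4), but Orbond is never earned. No rule produces Kelrax, and it is not given.

Elmxan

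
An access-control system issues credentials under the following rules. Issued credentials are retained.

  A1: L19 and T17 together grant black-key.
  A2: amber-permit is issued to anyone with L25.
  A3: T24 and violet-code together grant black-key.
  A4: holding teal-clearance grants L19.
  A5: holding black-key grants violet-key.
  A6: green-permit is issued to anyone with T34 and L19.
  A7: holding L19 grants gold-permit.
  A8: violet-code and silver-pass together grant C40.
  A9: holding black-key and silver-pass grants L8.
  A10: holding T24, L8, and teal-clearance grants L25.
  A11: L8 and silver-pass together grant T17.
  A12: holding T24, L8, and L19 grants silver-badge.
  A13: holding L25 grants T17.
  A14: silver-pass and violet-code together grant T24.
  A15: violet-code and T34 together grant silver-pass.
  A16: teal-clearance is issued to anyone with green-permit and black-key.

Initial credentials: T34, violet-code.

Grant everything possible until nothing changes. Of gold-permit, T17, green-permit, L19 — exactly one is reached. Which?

Holding violet-code and T34 grants silver-pass (A15).
Holding silver-pass and violet-code grants T24 (A14).
Holding T24 and violet-code grants black-key (A3).
Holding black-key and silver-pass grants L8 (A9).
Holding L8 and silver-pass grants T17 (A11).
L19 would need teal-clearance (A4), but teal-clearance is never granted. gold-permit would need L19 (A7), but L19 is never granted. green-permit would need T34 and L19 (A6), but L19 is never granted.

T17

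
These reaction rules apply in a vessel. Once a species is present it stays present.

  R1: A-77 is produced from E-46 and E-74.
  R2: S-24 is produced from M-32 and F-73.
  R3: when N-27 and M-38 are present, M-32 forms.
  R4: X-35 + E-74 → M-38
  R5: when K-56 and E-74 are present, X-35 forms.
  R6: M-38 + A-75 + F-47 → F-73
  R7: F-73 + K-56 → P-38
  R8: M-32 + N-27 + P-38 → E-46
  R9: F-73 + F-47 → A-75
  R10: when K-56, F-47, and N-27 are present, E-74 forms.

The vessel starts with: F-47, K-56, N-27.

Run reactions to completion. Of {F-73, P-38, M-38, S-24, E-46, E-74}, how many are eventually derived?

2

K-56, F-47, and N-27 present → E-74 forms (R10).
K-56 and E-74 present → X-35 forms (R5).
X-35 and E-74 present → M-38 forms (R4).
F-73 would need M-38, A-75, and F-47 (R6), but A-75 never forms.
P-38 would need F-73 and K-56 (R7), but F-73 never forms.
M-38: reached.
S-24 would need M-32 and F-73 (R2), but F-73 never forms.
E-46 would need M-32, N-27, and P-38 (R8), but P-38 never forms.
E-74: reached.
Reached: M-38 and E-74 — 2 of the 6.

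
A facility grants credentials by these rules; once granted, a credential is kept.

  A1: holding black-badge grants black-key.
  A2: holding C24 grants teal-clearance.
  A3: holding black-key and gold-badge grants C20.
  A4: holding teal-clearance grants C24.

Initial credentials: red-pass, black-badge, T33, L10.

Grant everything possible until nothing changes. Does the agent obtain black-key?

Holding black-badge grants black-key (A1).

Yes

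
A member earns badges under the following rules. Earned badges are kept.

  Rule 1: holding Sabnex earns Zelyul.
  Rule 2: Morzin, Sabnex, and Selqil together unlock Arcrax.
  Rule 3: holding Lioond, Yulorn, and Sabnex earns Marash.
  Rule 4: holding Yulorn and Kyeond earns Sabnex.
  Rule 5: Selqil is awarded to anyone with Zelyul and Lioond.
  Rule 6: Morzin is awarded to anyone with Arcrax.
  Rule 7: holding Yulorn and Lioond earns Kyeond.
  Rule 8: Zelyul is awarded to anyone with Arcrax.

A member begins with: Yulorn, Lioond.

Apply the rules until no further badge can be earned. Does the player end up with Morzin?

Morzin would need Arcrax (Rule 6), but Arcrax is never earned.

No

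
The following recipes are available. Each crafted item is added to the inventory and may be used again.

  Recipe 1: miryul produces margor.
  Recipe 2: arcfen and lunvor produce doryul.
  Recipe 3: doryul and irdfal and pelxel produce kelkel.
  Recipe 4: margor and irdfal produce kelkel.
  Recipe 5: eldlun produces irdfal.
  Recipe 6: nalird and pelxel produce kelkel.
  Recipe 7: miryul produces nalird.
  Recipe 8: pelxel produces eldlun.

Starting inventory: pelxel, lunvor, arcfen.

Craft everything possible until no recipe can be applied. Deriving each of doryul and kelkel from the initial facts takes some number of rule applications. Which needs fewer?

doryul

doryul: Using Recipe 2, arcfen and lunvor make doryul. [1 rule application]
kelkel: arcfen and lunvor → doryul (Recipe 2). Using Recipe 8, pelxel makes eldlun. Using Recipe 5, eldlun makes irdfal. doryul and irdfal and pelxel → kelkel (Recipe 3). [4 rule applications]
doryul needs fewer.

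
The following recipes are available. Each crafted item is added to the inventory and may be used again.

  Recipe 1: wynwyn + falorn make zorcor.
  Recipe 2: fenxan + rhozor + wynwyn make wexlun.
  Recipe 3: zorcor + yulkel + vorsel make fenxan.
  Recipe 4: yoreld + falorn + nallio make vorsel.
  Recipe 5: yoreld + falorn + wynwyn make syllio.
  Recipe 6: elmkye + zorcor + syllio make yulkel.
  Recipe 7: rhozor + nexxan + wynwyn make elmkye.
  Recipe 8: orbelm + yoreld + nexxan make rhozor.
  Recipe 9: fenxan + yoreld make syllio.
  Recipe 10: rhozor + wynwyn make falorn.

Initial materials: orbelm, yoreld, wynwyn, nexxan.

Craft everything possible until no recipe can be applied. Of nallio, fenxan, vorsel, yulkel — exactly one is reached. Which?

orbelm + yoreld + nexxan → rhozor (Recipe 8).
Using Recipe 7, rhozor, nexxan, and wynwyn make elmkye.
Using Recipe 10, rhozor and wynwyn make falorn.
Using Recipe 5, yoreld, falorn, and wynwyn make syllio.
wynwyn + falorn → zorcor (Recipe 1).
elmkye + zorcor + syllio → yulkel (Recipe 6).
No rule produces nallio, and it is not given. fenxan would need zorcor, yulkel, and vorsel (Recipe 3), but vorsel is never obtained. vorsel would need yoreld, falorn, and nallio (Recipe 4), but nallio is never obtained.

yulkel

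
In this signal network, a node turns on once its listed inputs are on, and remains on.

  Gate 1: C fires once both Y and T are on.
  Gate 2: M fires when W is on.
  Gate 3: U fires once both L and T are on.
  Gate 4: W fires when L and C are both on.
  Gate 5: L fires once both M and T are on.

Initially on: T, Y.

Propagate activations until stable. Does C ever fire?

Yes

Gate 1: Y and T on → C on.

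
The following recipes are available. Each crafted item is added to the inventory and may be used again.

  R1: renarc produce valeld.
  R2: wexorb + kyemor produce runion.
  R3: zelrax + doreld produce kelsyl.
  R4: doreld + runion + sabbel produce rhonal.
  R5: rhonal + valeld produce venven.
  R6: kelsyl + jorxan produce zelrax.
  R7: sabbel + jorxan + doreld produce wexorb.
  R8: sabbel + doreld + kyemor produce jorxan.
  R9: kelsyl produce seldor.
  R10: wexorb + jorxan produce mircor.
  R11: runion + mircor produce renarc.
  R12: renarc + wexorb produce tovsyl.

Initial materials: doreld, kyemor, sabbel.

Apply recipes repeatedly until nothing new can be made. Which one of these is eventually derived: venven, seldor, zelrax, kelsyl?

venven

sabbel + doreld + kyemor → jorxan (R8).
Using R7, sabbel, jorxan, and doreld make wexorb.
wexorb + kyemor → runion (R2).
wexorb + jorxan → mircor (R10).
Using R4, doreld, runion, and sabbel make rhonal.
runion + mircor → renarc (R11).
renarc → valeld (R1).
rhonal + valeld → venven (R5).
seldor would need kelsyl (R9), but kelsyl is never obtained. kelsyl would need zelrax and doreld (R3), but zelrax is never obtained. zelrax would need kelsyl and jorxan (R6), but kelsyl is never obtained.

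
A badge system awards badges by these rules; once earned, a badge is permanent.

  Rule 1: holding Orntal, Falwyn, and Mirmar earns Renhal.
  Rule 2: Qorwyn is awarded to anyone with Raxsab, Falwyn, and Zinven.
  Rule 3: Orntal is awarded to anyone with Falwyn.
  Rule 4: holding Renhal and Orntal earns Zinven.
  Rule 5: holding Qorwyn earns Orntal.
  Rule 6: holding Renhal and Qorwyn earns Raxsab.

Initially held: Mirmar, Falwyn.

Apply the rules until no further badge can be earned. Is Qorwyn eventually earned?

No

Qorwyn would need Raxsab, Falwyn, and Zinven (Rule 2), but Raxsab is never earned.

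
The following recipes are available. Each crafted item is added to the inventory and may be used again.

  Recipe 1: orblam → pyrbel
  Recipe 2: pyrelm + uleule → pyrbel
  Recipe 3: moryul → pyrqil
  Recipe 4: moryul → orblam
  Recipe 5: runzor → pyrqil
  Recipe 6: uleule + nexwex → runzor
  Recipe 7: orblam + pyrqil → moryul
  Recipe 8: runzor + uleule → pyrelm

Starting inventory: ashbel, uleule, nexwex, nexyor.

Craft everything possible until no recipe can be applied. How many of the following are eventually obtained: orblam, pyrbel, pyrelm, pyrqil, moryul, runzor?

4

Using Recipe 6, uleule and nexwex make runzor.
Using Recipe 8, runzor and uleule make pyrelm.
runzor → pyrqil (Recipe 5).
pyrelm + uleule → pyrbel (Recipe 2).
orblam would need moryul (Recipe 4), but moryul is never obtained.
pyrbel: reached.
pyrelm: reached.
pyrqil: reached.
moryul would need orblam and pyrqil (Recipe 7), but orblam is never obtained.
runzor: reached.
Reached: pyrbel, pyrelm, pyrqil, and runzor — 4 of the 6.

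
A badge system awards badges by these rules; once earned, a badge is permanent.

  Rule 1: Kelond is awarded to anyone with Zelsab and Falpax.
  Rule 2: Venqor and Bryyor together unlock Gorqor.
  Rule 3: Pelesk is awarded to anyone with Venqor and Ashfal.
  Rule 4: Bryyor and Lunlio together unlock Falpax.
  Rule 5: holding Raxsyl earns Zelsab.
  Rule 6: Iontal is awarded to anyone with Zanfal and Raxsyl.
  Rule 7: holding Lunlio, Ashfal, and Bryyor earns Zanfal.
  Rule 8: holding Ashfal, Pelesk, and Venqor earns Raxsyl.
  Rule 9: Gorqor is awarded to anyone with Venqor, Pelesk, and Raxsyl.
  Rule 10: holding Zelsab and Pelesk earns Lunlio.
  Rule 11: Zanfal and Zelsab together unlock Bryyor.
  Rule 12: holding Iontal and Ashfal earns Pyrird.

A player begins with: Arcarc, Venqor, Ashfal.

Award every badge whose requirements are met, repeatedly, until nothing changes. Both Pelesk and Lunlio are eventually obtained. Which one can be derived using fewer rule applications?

Pelesk

Pelesk: With Venqor and Ashfal, Pelesk is earned (Rule 3). [1 rule application]
Lunlio: With Venqor and Ashfal, Pelesk is earned (Rule 3). With Ashfal, Pelesk, and Venqor, Raxsyl is earned (Rule 8). With Raxsyl, Zelsab is earned (Rule 5). With Zelsab and Pelesk, Lunlio is earned (Rule 10). [4 rule applications]
Pelesk needs fewer.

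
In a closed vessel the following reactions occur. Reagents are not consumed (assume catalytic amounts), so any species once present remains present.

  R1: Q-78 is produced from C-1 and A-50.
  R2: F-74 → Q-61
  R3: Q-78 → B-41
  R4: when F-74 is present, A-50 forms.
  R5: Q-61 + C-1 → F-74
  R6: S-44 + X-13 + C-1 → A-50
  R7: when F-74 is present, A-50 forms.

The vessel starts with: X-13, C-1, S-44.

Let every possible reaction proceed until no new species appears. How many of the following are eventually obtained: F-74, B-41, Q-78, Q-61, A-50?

S-44, X-13, and C-1 present → A-50 forms (R6).
C-1 and A-50 present → Q-78 forms (R1).
Q-78 present → B-41 forms (R3).
F-74 would need Q-61 and C-1 (R5), but Q-61 never forms.
B-41: reached.
Q-78: reached.
Q-61 would need F-74 (R2), but F-74 never forms.
A-50: reached.
Reached: B-41, Q-78, and A-50 — 3 of the 5.

3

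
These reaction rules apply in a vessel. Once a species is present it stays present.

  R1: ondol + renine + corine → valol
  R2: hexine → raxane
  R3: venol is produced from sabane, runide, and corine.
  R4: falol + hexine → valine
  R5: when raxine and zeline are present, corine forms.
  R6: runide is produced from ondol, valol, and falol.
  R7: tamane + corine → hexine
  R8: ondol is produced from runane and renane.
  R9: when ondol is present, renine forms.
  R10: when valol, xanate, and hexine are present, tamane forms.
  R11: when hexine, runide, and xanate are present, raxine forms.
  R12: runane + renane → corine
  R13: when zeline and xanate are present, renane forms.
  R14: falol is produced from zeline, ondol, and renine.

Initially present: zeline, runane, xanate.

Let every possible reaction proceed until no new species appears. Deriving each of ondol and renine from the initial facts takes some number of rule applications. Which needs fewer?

ondol

ondol: zeline and xanate present → renane forms (R13). runane and renane present → ondol forms (R8). [2 rule applications]
renine: zeline and xanate present → renane forms (R13). runane and renane present → ondol forms (R8). ondol present → renine forms (R9). [3 rule applications]
ondol needs fewer.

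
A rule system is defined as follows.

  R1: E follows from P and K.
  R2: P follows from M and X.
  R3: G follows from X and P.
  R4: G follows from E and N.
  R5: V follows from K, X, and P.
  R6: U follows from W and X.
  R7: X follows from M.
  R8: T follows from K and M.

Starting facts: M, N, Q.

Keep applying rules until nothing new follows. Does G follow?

Yes

From M, R7 gives X.
From M and X, R2 gives P.
From X and P, R3 gives G.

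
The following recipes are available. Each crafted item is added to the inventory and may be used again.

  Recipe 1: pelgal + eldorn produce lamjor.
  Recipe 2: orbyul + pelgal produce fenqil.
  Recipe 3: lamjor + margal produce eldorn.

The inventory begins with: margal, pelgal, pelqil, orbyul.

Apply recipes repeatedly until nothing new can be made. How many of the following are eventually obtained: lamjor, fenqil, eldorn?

1

Using Recipe 2, orbyul and pelgal make fenqil.
lamjor would need pelgal and eldorn (Recipe 1), but eldorn is never obtained.
fenqil: reached.
eldorn would need lamjor and margal (Recipe 3), but lamjor is never obtained.
Reached: fenqil — 1 of the 3.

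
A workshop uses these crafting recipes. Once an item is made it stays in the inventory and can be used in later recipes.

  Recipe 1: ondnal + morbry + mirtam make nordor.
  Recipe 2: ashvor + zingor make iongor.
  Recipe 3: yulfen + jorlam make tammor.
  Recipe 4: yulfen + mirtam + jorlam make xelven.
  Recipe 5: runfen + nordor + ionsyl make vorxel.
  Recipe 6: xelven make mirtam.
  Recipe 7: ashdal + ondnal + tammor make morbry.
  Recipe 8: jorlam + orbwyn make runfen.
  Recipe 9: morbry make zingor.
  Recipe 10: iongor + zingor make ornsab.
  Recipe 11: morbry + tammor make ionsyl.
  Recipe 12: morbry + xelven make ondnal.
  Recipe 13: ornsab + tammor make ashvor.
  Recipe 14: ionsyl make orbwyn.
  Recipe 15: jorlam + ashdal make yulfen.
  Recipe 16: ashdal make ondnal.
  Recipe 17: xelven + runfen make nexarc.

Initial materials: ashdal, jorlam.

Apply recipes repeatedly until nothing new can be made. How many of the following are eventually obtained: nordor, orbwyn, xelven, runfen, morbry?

3

jorlam + ashdal → yulfen (Recipe 15).
ashdal → ondnal (Recipe 16).
yulfen + jorlam → tammor (Recipe 3).
Using Recipe 7, ashdal, ondnal, and tammor make morbry.
morbry + tammor → ionsyl (Recipe 11).
Using Recipe 14, ionsyl makes orbwyn.
jorlam + orbwyn → runfen (Recipe 8).
nordor would need ondnal, morbry, and mirtam (Recipe 1), but mirtam is never obtained.
orbwyn: reached.
xelven would need yulfen, mirtam, and jorlam (Recipe 4), but mirtam is never obtained.
runfen: reached.
morbry: reached.
Reached: orbwyn, runfen, and morbry — 3 of the 5.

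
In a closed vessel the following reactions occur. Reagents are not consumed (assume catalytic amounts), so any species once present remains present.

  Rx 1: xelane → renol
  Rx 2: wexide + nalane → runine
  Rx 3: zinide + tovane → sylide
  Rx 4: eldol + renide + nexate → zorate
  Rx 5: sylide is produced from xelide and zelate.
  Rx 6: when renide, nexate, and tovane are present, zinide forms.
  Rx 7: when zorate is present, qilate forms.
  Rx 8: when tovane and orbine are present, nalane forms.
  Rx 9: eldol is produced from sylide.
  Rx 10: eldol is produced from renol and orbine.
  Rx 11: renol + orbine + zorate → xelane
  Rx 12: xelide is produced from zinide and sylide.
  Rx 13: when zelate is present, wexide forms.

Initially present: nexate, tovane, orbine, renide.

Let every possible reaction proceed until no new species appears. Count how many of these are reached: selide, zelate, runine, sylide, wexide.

renide, nexate, and tovane present → zinide forms (Rx 6).
zinide and tovane present → sylide forms (Rx 3).
No rule produces selide, and it is not given.
No rule produces zelate, and it is not given.
runine would need wexide and nalane (Rx 2), but wexide never forms.
sylide: reached.
wexide would need zelate (Rx 13), but zelate never forms.
Reached: sylide — 1 of the 5.

1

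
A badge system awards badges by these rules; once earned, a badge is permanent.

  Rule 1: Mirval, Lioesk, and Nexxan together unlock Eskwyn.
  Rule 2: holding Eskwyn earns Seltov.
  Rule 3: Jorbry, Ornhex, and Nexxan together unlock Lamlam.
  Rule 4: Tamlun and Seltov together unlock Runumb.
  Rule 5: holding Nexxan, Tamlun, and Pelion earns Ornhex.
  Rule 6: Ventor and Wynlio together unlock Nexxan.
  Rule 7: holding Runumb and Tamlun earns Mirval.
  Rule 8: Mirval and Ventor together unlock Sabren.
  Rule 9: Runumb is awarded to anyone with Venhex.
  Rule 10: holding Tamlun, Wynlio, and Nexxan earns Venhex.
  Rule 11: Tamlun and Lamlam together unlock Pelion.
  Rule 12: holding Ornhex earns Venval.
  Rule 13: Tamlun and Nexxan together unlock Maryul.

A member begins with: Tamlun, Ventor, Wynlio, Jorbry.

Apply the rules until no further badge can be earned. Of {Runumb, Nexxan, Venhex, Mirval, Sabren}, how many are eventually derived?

5

With Ventor and Wynlio, Nexxan is earned (Rule 6).
With Tamlun, Wynlio, and Nexxan, Venhex is earned (Rule 10).
With Venhex, Runumb is earned (Rule 9).
With Runumb and Tamlun, Mirval is earned (Rule 7).
With Mirval and Ventor, Sabren is earned (Rule 8).
Runumb: reached.
Nexxan: reached.
Venhex: reached.
Mirval: reached.
Sabren: reached.
All 5 are reached.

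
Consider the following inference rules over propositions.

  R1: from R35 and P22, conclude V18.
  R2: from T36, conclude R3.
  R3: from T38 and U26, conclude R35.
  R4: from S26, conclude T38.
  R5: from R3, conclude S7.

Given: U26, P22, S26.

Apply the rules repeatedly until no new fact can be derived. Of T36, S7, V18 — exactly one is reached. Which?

V18

From S26, R4 gives T38.
T38 and U26 hold, so R35 follows (R3).
R35 and P22 hold, so V18 follows (R1).
No rule produces T36, and it is not given. S7 would need R3 (R5), but R3 is never established.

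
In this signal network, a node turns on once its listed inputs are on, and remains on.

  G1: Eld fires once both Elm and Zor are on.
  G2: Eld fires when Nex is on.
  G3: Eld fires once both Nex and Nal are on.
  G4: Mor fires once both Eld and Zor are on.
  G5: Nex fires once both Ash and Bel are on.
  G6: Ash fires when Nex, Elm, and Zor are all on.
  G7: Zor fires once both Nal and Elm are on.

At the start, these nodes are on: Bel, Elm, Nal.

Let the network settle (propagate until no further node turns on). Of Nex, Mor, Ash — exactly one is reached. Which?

Nal and Elm are on, so Zor fires (G7).
Elm and Zor are on, so Eld fires (G1).
G4: Eld and Zor on → Mor on.
Nex would need Ash and Bel (G5), but Ash never turns on. Ash would need Nex, Elm, and Zor (G6), but Nex never turns on.

Mor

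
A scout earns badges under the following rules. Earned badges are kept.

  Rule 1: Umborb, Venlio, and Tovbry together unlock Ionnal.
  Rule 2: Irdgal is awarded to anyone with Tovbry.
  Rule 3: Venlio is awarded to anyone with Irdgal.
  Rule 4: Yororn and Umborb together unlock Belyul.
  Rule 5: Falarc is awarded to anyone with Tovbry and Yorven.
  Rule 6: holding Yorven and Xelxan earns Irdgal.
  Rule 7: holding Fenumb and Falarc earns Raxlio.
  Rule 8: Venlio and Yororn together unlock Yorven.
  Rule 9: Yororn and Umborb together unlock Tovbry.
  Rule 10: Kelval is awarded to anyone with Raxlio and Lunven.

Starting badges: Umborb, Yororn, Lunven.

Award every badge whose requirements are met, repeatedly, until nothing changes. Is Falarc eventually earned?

Yes

With Yororn and Umborb, Tovbry is earned (Rule 9).
With Tovbry, Irdgal is earned (Rule 2).
With Irdgal, Venlio is earned (Rule 3).
With Venlio and Yororn, Yorven is earned (Rule 8).
With Tovbry and Yorven, Falarc is earned (Rule 5).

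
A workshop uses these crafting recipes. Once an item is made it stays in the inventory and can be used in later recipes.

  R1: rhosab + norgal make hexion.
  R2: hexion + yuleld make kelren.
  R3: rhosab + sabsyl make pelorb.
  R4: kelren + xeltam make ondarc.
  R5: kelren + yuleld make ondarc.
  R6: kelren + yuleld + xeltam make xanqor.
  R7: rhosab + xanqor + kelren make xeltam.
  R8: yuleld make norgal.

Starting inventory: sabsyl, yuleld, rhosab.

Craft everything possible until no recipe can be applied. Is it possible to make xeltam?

No

xeltam would need rhosab, xanqor, and kelren (R7), but xanqor is never obtained.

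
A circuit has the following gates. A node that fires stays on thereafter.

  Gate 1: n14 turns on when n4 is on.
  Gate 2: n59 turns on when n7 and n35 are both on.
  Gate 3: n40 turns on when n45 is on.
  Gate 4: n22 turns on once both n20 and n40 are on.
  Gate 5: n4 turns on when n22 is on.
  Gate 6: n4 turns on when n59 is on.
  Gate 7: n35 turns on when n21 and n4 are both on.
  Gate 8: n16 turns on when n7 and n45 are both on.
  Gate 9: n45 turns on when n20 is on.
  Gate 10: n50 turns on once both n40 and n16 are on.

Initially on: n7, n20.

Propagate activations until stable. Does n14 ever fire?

n20 is on, so n45 turns on (Gate 9).
Gate 3: n45 on → n40 on.
Gate 4: n20 and n40 on → n22 on.
Gate 5: n22 on → n4 on.
Gate 1: n4 on → n14 on.

Yes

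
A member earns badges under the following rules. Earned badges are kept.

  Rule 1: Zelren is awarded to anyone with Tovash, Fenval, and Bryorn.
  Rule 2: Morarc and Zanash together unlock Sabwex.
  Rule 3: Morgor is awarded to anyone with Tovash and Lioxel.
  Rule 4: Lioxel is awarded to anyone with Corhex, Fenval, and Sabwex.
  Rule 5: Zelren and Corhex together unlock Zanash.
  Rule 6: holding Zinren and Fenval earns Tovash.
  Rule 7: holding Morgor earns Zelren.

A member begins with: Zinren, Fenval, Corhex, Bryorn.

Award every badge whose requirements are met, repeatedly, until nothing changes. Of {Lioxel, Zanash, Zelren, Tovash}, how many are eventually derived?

3

With Zinren and Fenval, Tovash is earned (Rule 6).
With Tovash, Fenval, and Bryorn, Zelren is earned (Rule 1).
With Zelren and Corhex, Zanash is earned (Rule 5).
Lioxel would need Corhex, Fenval, and Sabwex (Rule 4), but Sabwex is never earned.
Zanash: reached.
Zelren: reached.
Tovash: reached.
Reached: Zanash, Zelren, and Tovash — 3 of the 4.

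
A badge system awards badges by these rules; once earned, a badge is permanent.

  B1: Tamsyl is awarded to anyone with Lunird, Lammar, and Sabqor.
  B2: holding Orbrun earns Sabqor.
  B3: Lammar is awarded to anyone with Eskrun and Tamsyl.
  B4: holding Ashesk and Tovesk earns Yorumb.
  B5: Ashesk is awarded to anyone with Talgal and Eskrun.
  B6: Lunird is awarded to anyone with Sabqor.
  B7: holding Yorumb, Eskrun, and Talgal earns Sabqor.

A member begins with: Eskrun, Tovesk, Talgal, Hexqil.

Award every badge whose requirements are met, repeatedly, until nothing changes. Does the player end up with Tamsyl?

No

Tamsyl would need Lunird, Lammar, and Sabqor (B1), but Lammar is never earned.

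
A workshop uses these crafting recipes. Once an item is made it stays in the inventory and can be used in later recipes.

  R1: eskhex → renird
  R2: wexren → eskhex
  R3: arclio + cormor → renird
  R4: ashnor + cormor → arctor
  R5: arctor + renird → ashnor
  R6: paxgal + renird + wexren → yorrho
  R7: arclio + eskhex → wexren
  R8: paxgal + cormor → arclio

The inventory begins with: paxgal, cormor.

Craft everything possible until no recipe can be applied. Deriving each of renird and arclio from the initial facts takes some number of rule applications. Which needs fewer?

arclio: Using R8, paxgal and cormor make arclio. [1 rule application]
renird: Using R8, paxgal and cormor make arclio. arclio + cormor → renird (R3). [2 rule applications]
arclio needs fewer.

arclio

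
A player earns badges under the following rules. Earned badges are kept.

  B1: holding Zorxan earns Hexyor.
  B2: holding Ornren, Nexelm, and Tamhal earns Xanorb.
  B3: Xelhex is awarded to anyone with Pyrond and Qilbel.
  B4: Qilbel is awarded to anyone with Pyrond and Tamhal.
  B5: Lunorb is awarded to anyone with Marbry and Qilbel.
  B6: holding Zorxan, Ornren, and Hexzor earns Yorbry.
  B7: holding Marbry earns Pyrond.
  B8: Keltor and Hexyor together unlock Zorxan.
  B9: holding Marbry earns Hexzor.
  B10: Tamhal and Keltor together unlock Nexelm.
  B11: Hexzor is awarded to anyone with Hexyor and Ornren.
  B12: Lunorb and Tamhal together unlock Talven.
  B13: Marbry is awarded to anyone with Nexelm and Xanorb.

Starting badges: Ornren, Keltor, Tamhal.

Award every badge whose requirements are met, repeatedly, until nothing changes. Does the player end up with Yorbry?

No

Yorbry would need Zorxan, Ornren, and Hexzor (B6), but Zorxan is never earned.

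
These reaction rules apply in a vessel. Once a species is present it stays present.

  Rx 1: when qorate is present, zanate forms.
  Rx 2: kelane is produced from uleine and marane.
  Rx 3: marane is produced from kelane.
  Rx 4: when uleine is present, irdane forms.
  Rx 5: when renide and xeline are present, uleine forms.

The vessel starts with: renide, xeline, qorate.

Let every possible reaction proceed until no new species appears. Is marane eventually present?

marane would need kelane (Rx 3), but kelane never forms.

No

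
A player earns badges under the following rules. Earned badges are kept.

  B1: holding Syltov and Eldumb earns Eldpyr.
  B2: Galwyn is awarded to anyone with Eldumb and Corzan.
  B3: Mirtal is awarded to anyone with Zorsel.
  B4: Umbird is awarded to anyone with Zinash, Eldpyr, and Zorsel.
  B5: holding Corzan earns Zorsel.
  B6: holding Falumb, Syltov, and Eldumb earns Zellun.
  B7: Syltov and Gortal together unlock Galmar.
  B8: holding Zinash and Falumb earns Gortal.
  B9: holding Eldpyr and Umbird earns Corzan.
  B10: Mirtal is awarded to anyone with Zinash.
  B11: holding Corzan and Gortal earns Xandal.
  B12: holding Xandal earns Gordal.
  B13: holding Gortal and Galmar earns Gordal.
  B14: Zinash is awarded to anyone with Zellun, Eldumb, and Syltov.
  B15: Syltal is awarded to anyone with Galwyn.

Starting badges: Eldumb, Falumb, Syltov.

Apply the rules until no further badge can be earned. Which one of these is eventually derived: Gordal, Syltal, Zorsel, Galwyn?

With Falumb, Syltov, and Eldumb, Zellun is earned (B6).
With Zellun, Eldumb, and Syltov, Zinash is earned (B14).
With Zinash and Falumb, Gortal is earned (B8).
With Syltov and Gortal, Galmar is earned (B7).
With Gortal and Galmar, Gordal is earned (B13).
Syltal would need Galwyn (B15), but Galwyn is never earned. Zorsel would need Corzan (B5), but Corzan is never earned. Galwyn would need Eldumb and Corzan (B2), but Corzan is never earned.

Gordal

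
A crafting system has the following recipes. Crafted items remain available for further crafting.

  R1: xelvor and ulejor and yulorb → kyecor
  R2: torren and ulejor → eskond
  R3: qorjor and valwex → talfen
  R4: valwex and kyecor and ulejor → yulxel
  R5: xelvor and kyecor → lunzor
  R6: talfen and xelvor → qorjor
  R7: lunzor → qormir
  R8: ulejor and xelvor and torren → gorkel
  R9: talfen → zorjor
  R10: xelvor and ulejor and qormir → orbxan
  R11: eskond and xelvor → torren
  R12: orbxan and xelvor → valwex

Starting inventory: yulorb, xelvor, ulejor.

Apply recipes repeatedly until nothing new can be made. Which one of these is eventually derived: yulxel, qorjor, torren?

yulxel

xelvor and ulejor and yulorb → kyecor (R1).
Using R5, xelvor and kyecor make lunzor.
lunzor → qormir (R7).
xelvor and ulejor and qormir → orbxan (R10).
Using R12, orbxan and xelvor make valwex.
Using R4, valwex, kyecor, and ulejor make yulxel.
qorjor would need talfen and xelvor (R6), but talfen is never obtained. torren would need eskond and xelvor (R11), but eskond is never obtained.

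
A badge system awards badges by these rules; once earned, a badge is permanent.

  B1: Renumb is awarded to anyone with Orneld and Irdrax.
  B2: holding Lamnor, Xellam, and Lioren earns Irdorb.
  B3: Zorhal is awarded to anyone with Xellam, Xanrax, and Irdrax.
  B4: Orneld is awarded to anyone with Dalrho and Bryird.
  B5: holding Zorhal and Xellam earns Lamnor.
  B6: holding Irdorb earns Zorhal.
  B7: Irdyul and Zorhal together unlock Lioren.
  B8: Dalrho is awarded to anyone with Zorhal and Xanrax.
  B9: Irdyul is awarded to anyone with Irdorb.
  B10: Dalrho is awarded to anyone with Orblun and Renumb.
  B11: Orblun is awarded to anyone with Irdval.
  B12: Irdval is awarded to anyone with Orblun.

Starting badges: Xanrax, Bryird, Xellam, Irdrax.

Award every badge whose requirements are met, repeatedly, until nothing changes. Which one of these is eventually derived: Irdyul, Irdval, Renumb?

Renumb

With Xellam, Xanrax, and Irdrax, Zorhal is earned (B3).
With Zorhal and Xanrax, Dalrho is earned (B8).
With Dalrho and Bryird, Orneld is earned (B4).
With Orneld and Irdrax, Renumb is earned (B1).
Irdyul would need Irdorb (B9), but Irdorb is never earned. Irdval would need Orblun (B12), but Orblun is never earned.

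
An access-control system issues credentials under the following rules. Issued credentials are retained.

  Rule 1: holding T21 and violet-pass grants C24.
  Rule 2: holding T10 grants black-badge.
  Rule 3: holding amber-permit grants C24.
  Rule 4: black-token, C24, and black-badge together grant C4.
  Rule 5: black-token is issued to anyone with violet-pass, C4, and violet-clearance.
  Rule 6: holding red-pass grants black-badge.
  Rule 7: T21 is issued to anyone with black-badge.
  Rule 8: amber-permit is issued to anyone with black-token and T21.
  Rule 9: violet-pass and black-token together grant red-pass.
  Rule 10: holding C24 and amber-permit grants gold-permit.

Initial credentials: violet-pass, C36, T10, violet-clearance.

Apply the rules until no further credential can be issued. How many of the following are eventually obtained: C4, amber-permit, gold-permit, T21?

1

Holding T10 grants black-badge (Rule 2).
Holding black-badge grants T21 (Rule 7).
C4 would need black-token, C24, and black-badge (Rule 4), but black-token is never granted.
amber-permit would need black-token and T21 (Rule 8), but black-token is never granted.
gold-permit would need C24 and amber-permit (Rule 10), but amber-permit is never granted.
T21: reached.
Reached: T21 — 1 of the 4.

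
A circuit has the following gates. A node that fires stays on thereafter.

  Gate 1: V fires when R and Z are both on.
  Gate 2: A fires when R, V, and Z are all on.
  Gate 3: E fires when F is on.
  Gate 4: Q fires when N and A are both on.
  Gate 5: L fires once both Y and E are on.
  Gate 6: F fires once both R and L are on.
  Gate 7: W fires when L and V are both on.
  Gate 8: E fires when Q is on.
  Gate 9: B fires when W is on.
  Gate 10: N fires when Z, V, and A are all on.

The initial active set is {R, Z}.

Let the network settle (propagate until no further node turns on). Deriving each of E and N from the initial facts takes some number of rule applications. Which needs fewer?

N: Gate 1: R and Z on → V on. R, V, and Z are on, so A fires (Gate 2). Gate 10: Z, V, and A on → N on. [3 rule applications]
E: R and Z are on, so V fires (Gate 1). R, V, and Z are on, so A fires (Gate 2). Z, V, and A are on, so N fires (Gate 10). Gate 4: N and A on → Q on. Q is on, so E fires (Gate 8). [5 rule applications]
N needs fewer.

N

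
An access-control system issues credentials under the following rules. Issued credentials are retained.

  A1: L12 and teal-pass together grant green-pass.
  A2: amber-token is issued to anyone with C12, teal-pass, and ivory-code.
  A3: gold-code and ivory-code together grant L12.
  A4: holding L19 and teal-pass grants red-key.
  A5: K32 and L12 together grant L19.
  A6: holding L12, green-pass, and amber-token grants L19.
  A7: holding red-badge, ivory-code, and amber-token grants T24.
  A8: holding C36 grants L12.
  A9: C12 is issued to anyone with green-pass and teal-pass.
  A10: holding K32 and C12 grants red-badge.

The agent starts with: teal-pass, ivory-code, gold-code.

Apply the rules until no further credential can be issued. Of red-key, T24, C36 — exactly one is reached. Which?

Holding gold-code and ivory-code grants L12 (A3).
Holding L12 and teal-pass grants green-pass (A1).
Holding green-pass and teal-pass grants C12 (A9).
Holding C12, teal-pass, and ivory-code grants amber-token (A2).
Holding L12, green-pass, and amber-token grants L19 (A6).
Holding L19 and teal-pass grants red-key (A4).
No rule produces C36, and it is not given. T24 would need red-badge, ivory-code, and amber-token (A7), but red-badge is never granted.

red-key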